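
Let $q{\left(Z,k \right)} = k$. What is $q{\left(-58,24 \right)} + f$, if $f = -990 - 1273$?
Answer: $-2239$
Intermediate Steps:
$f = -2263$ ($f = -990 - 1273 = -2263$)
$q{\left(-58,24 \right)} + f = 24 - 2263 = -2239$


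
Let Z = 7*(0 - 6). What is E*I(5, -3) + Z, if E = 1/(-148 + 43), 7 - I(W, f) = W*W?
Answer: -1464/35 ≈ -41.829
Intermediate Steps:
I(W, f) = 7 - W² (I(W, f) = 7 - W*W = 7 - W²)
E = -1/105 (E = 1/(-105) = -1/105 ≈ -0.0095238)
Z = -42 (Z = 7*(-6) = -42)
E*I(5, -3) + Z = -(7 - 1*5²)/105 - 42 = -(7 - 1*25)/105 - 42 = -(7 - 25)/105 - 42 = -1/105*(-18) - 42 = 6/35 - 42 = -1464/35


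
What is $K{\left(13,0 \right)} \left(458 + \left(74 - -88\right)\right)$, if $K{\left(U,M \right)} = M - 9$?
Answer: $-5580$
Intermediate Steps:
$K{\left(U,M \right)} = -9 + M$ ($K{\left(U,M \right)} = M - 9 = -9 + M$)
$K{\left(13,0 \right)} \left(458 + \left(74 - -88\right)\right) = \left(-9 + 0\right) \left(458 + \left(74 - -88\right)\right) = - 9 \left(458 + \left(74 + 88\right)\right) = - 9 \left(458 + 162\right) = \left(-9\right) 620 = -5580$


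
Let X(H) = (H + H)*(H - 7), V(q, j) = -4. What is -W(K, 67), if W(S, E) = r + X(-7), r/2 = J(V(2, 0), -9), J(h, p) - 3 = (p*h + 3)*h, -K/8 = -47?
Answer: 110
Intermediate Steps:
K = 376 (K = -8*(-47) = 376)
X(H) = 2*H*(-7 + H) (X(H) = (2*H)*(-7 + H) = 2*H*(-7 + H))
J(h, p) = 3 + h*(3 + h*p) (J(h, p) = 3 + (p*h + 3)*h = 3 + (h*p + 3)*h = 3 + (3 + h*p)*h = 3 + h*(3 + h*p))
r = -306 (r = 2*(3 + 3*(-4) - 9*(-4)**2) = 2*(3 - 12 - 9*16) = 2*(3 - 12 - 144) = 2*(-153) = -306)
W(S, E) = -110 (W(S, E) = -306 + 2*(-7)*(-7 - 7) = -306 + 2*(-7)*(-14) = -306 + 196 = -110)
-W(K, 67) = -1*(-110) = 110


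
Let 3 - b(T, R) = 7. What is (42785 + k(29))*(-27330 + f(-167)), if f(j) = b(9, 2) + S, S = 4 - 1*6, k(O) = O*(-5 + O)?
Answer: -1188596616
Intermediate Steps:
b(T, R) = -4 (b(T, R) = 3 - 1*7 = 3 - 7 = -4)
S = -2 (S = 4 - 6 = -2)
f(j) = -6 (f(j) = -4 - 2 = -6)
(42785 + k(29))*(-27330 + f(-167)) = (42785 + 29*(-5 + 29))*(-27330 - 6) = (42785 + 29*24)*(-27336) = (42785 + 696)*(-27336) = 43481*(-27336) = -1188596616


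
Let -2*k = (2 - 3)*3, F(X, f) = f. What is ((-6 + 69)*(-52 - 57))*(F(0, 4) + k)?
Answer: -75537/2 ≈ -37769.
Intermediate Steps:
k = 3/2 (k = -(2 - 3)*3/2 = -(-1)*3/2 = -½*(-3) = 3/2 ≈ 1.5000)
((-6 + 69)*(-52 - 57))*(F(0, 4) + k) = ((-6 + 69)*(-52 - 57))*(4 + 3/2) = (63*(-109))*(11/2) = -6867*11/2 = -75537/2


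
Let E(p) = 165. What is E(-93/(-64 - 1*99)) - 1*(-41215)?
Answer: 41380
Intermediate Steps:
E(-93/(-64 - 1*99)) - 1*(-41215) = 165 - 1*(-41215) = 165 + 41215 = 41380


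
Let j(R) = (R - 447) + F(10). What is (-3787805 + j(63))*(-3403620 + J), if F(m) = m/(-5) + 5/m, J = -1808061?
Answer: 39485680906461/2 ≈ 1.9743e+13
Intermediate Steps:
F(m) = 5/m - m/5 (F(m) = m*(-⅕) + 5/m = -m/5 + 5/m = 5/m - m/5)
j(R) = -897/2 + R (j(R) = (R - 447) + (5/10 - ⅕*10) = (-447 + R) + (5*(⅒) - 2) = (-447 + R) + (½ - 2) = (-447 + R) - 3/2 = -897/2 + R)
(-3787805 + j(63))*(-3403620 + J) = (-3787805 + (-897/2 + 63))*(-3403620 - 1808061) = (-3787805 - 771/2)*(-5211681) = -7576381/2*(-5211681) = 39485680906461/2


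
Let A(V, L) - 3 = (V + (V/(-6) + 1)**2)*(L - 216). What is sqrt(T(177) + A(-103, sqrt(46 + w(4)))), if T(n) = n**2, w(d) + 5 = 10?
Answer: sqrt(-637416 + 8173*sqrt(51))/6 ≈ 126.83*I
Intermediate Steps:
w(d) = 5 (w(d) = -5 + 10 = 5)
A(V, L) = 3 + (-216 + L)*(V + (1 - V/6)**2) (A(V, L) = 3 + (V + (V/(-6) + 1)**2)*(L - 216) = 3 + (V + (V*(-1/6) + 1)**2)*(-216 + L) = 3 + (V + (-V/6 + 1)**2)*(-216 + L) = 3 + (V + (1 - V/6)**2)*(-216 + L) = 3 + (-216 + L)*(V + (1 - V/6)**2))
sqrt(T(177) + A(-103, sqrt(46 + w(4)))) = sqrt(177**2 + (3 - 216*(-103) - 6*(-6 - 103)**2 + sqrt(46 + 5)*(-103) + sqrt(46 + 5)*(-6 - 103)**2/36)) = sqrt(31329 + (3 + 22248 - 6*(-109)**2 + sqrt(51)*(-103) + (1/36)*sqrt(51)*(-109)**2)) = sqrt(31329 + (3 + 22248 - 6*11881 - 103*sqrt(51) + (1/36)*sqrt(51)*11881)) = sqrt(31329 + (3 + 22248 - 71286 - 103*sqrt(51) + 11881*sqrt(51)/36)) = sqrt(31329 + (-49035 + 8173*sqrt(51)/36)) = sqrt(-17706 + 8173*sqrt(51)/36)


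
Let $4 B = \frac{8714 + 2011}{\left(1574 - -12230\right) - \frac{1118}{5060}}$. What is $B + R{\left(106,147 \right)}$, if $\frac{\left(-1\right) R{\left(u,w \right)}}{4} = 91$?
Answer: $- \frac{8470261761}{23282374} \approx -363.81$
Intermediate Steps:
$R{\left(u,w \right)} = -364$ ($R{\left(u,w \right)} = \left(-4\right) 91 = -364$)
$B = \frac{4522375}{23282374}$ ($B = \frac{\left(8714 + 2011\right) \frac{1}{\left(1574 - -12230\right) - \frac{1118}{5060}}}{4} = \frac{10725 \frac{1}{\left(1574 + 12230\right) - \frac{559}{2530}}}{4} = \frac{10725 \frac{1}{13804 - \frac{559}{2530}}}{4} = \frac{10725 \frac{1}{\frac{34923561}{2530}}}{4} = \frac{10725 \cdot \frac{2530}{34923561}}{4} = \frac{1}{4} \cdot \frac{9044750}{11641187} = \frac{4522375}{23282374} \approx 0.19424$)
$B + R{\left(106,147 \right)} = \frac{4522375}{23282374} - 364 = - \frac{8470261761}{23282374}$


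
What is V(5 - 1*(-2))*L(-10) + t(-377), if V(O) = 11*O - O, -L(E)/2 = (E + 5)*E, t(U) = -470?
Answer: -7470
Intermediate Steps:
L(E) = -2*E*(5 + E) (L(E) = -2*(E + 5)*E = -2*(5 + E)*E = -2*E*(5 + E))
V(O) = 10*O
V(5 - 1*(-2))*L(-10) + t(-377) = (10*(5 - 1*(-2)))*(-2*(-10)*(5 - 10)) - 470 = (10*(5 + 2))*(-2*(-10)*(-5)) - 470 = (10*7)*(-100) - 470 = 70*(-100) - 470 = -7000 - 470 = -7470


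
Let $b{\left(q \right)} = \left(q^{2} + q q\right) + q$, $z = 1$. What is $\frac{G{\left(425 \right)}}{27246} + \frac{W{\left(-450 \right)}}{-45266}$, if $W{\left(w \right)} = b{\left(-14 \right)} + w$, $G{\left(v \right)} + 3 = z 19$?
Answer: $\frac{671492}{308329359} \approx 0.0021778$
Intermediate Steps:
$b{\left(q \right)} = q + 2 q^{2}$ ($b{\left(q \right)} = \left(q^{2} + q^{2}\right) + q = 2 q^{2} + q = q + 2 q^{2}$)
$G{\left(v \right)} = 16$ ($G{\left(v \right)} = -3 + 1 \cdot 19 = -3 + 19 = 16$)
$W{\left(w \right)} = 378 + w$ ($W{\left(w \right)} = - 14 \left(1 + 2 \left(-14\right)\right) + w = - 14 \left(1 - 28\right) + w = \left(-14\right) \left(-27\right) + w = 378 + w$)
$\frac{G{\left(425 \right)}}{27246} + \frac{W{\left(-450 \right)}}{-45266} = \frac{16}{27246} + \frac{378 - 450}{-45266} = 16 \cdot \frac{1}{27246} - - \frac{36}{22633} = \frac{8}{13623} + \frac{36}{22633} = \frac{671492}{308329359}$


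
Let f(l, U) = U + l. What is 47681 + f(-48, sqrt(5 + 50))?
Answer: 47633 + sqrt(55) ≈ 47640.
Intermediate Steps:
47681 + f(-48, sqrt(5 + 50)) = 47681 + (sqrt(5 + 50) - 48) = 47681 + (sqrt(55) - 48) = 47681 + (-48 + sqrt(55)) = 47633 + sqrt(55)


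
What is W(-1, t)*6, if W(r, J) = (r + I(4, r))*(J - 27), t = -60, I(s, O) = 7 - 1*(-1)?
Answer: -3654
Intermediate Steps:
I(s, O) = 8 (I(s, O) = 7 + 1 = 8)
W(r, J) = (-27 + J)*(8 + r) (W(r, J) = (r + 8)*(J - 27) = (8 + r)*(-27 + J) = (-27 + J)*(8 + r))
W(-1, t)*6 = (-216 - 27*(-1) + 8*(-60) - 60*(-1))*6 = (-216 + 27 - 480 + 60)*6 = -609*6 = -3654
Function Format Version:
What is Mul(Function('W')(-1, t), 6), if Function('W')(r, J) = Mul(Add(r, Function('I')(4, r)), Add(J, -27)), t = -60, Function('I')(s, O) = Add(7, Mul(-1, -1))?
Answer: -3654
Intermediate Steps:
Function('I')(s, O) = 8 (Function('I')(s, O) = Add(7, 1) = 8)
Function('W')(r, J) = Mul(Add(-27, J), Add(8, r)) (Function('W')(r, J) = Mul(Add(r, 8), Add(J, -27)) = Mul(Add(8, r), Add(-27, J)) = Mul(Add(-27, J), Add(8, r)))
Mul(Function('W')(-1, t), 6) = Mul(Add(-216, Mul(-27, -1), Mul(8, -60), Mul(-60, -1)), 6) = Mul(Add(-216, 27, -480, 60), 6) = Mul(-609, 6) = -3654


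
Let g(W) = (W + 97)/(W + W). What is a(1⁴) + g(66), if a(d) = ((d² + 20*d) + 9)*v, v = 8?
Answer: 31843/132 ≈ 241.23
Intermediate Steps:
g(W) = (97 + W)/(2*W) (g(W) = (97 + W)/((2*W)) = (97 + W)*(1/(2*W)) = (97 + W)/(2*W))
a(d) = 72 + 8*d² + 160*d (a(d) = ((d² + 20*d) + 9)*8 = (9 + d² + 20*d)*8 = 72 + 8*d² + 160*d)
a(1⁴) + g(66) = (72 + 8*(1⁴)² + 160*1⁴) + (½)*(97 + 66)/66 = (72 + 8*1² + 160*1) + (½)*(1/66)*163 = (72 + 8*1 + 160) + 163/132 = (72 + 8 + 160) + 163/132 = 240 + 163/132 = 31843/132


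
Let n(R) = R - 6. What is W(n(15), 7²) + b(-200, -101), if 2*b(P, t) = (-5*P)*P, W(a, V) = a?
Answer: -99991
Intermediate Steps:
n(R) = -6 + R
b(P, t) = -5*P²/2 (b(P, t) = ((-5*P)*P)/2 = (-5*P²)/2 = -5*P²/2)
W(n(15), 7²) + b(-200, -101) = (-6 + 15) - 5/2*(-200)² = 9 - 5/2*40000 = 9 - 100000 = -99991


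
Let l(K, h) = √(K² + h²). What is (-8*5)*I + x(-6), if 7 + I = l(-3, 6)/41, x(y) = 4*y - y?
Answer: 262 - 120*√5/41 ≈ 255.46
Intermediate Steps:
x(y) = 3*y
I = -7 + 3*√5/41 (I = -7 + √((-3)² + 6²)/41 = -7 + √(9 + 36)*(1/41) = -7 + √45*(1/41) = -7 + (3*√5)*(1/41) = -7 + 3*√5/41 ≈ -6.8364)
(-8*5)*I + x(-6) = (-8*5)*(-7 + 3*√5/41) + 3*(-6) = -40*(-7 + 3*√5/41) - 18 = (280 - 120*√5/41) - 18 = 262 - 120*√5/41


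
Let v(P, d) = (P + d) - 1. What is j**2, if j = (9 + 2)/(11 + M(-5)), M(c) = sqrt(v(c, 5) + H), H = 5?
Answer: 121/169 ≈ 0.71598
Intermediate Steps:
v(P, d) = -1 + P + d
M(c) = sqrt(9 + c) (M(c) = sqrt((-1 + c + 5) + 5) = sqrt((4 + c) + 5) = sqrt(9 + c))
j = 11/13 (j = (9 + 2)/(11 + sqrt(9 - 5)) = 11/(11 + sqrt(4)) = 11/(11 + 2) = 11/13 ≈ 0.84615)
j**2 = (11/13)**2 = 121/169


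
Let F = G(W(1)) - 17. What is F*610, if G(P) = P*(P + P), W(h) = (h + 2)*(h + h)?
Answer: 33550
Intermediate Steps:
W(h) = 2*h*(2 + h) (W(h) = (2 + h)*(2*h) = 2*h*(2 + h))
G(P) = 2*P**2 (G(P) = P*(2*P) = 2*P**2)
F = 55 (F = 2*(2*1*(2 + 1))**2 - 17 = 2*(2*1*3)**2 - 17 = 2*6**2 - 17 = 2*36 - 17 = 72 - 17 = 55)
F*610 = 55*610 = 33550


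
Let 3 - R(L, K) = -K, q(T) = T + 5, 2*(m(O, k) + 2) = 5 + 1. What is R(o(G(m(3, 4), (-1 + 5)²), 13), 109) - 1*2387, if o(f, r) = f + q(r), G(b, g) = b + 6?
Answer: -2275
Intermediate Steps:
m(O, k) = 1 (m(O, k) = -2 + (5 + 1)/2 = -2 + (½)*6 = -2 + 3 = 1)
q(T) = 5 + T
G(b, g) = 6 + b
o(f, r) = 5 + f + r (o(f, r) = f + (5 + r) = 5 + f + r)
R(L, K) = 3 + K (R(L, K) = 3 - (-1)*K = 3 + K)
R(o(G(m(3, 4), (-1 + 5)²), 13), 109) - 1*2387 = (3 + 109) - 1*2387 = 112 - 2387 = -2275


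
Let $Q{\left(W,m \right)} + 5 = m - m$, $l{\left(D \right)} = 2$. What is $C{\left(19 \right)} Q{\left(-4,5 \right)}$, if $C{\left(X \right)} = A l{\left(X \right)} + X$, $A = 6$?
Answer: $-155$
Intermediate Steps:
$C{\left(X \right)} = 12 + X$ ($C{\left(X \right)} = 6 \cdot 2 + X = 12 + X$)
$Q{\left(W,m \right)} = -5$ ($Q{\left(W,m \right)} = -5 + \left(m - m\right) = -5 + 0 = -5$)
$C{\left(19 \right)} Q{\left(-4,5 \right)} = \left(12 + 19\right) \left(-5\right) = 31 \left(-5\right) = -155$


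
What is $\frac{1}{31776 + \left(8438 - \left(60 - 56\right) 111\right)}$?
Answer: $\frac{1}{39770} \approx 2.5145 \cdot 10^{-5}$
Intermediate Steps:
$\frac{1}{31776 + \left(8438 - \left(60 - 56\right) 111\right)} = \frac{1}{31776 + \left(8438 - 4 \cdot 111\right)} = \frac{1}{31776 + \left(8438 - 444\right)} = \frac{1}{31776 + 7994} = \frac{1}{39770}$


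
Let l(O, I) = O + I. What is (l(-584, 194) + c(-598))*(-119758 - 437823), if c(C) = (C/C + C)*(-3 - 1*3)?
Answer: -1779798552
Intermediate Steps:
l(O, I) = I + O
c(C) = -6 - 6*C (c(C) = (1 + C)*(-3 - 3) = (1 + C)*(-6) = -6 - 6*C)
(l(-584, 194) + c(-598))*(-119758 - 437823) = ((194 - 584) + (-6 - 6*(-598)))*(-119758 - 437823) = (-390 + (-6 + 3588))*(-557581) = (-390 + 3582)*(-557581) = 3192*(-557581) = -1779798552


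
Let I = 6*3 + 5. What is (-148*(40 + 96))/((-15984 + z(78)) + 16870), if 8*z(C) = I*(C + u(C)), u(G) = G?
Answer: -2368/157 ≈ -15.083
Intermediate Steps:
I = 23 (I = 18 + 5 = 23)
z(C) = 23*C/4 (z(C) = (23*(C + C))/8 = (23*(2*C))/8 = (46*C)/8 = 23*C/4)
(-148*(40 + 96))/((-15984 + z(78)) + 16870) = (-148*(40 + 96))/((-15984 + (23/4)*78) + 16870) = (-148*136)/((-15984 + 897/2) + 16870) = -20128/(-31071/2 + 16870) = -20128/2669/2 = -20128*2/2669 = -2368/157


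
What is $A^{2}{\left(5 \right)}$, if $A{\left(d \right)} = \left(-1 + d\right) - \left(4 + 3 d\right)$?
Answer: $225$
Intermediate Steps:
$A{\left(d \right)} = -5 - 2 d$ ($A{\left(d \right)} = \left(-1 + d\right) - \left(4 + 3 d\right) = -5 - 2 d$)
$A^{2}{\left(5 \right)} = \left(-5 - 10\right)^{2} = \left(-15\right)^{2} = 225$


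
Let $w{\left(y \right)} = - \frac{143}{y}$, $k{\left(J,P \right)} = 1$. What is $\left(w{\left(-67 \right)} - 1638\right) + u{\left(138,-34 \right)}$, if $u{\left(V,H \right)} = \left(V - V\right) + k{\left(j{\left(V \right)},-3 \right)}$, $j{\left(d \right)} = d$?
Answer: $- \frac{109536}{67} \approx -1634.9$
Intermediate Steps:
$u{\left(V,H \right)} = 1$ ($u{\left(V,H \right)} = \left(V - V\right) + 1 = 0 + 1 = 1$)
$\left(w{\left(-67 \right)} - 1638\right) + u{\left(138,-34 \right)} = \left(- \frac{143}{-67} - 1638\right) + 1 = \left(\left(-143\right) \left(- \frac{1}{67}\right) - 1638\right) + 1 = \left(\frac{143}{67} - 1638\right) + 1 = - \frac{109603}{67} + 1 = - \frac{109536}{67}$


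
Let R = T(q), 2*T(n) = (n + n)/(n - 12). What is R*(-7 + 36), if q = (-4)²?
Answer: 116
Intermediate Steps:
q = 16
T(n) = n/(-12 + n) (T(n) = ((n + n)/(n - 12))/2 = ((2*n)/(-12 + n))/2 = (2*n/(-12 + n))/2 = n/(-12 + n))
R = 4 (R = 16/(-12 + 16) = 16/4 = 16*(¼) = 4)
R*(-7 + 36) = 4*(-7 + 36) = 4*29 = 116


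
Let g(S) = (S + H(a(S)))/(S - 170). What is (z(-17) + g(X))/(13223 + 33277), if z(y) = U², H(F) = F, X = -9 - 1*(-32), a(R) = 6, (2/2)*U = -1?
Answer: 59/3417750 ≈ 1.7263e-5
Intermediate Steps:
U = -1
X = 23 (X = -9 + 32 = 23)
g(S) = (6 + S)/(-170 + S) (g(S) = (S + 6)/(S - 170) = (6 + S)/(-170 + S))
z(y) = 1 (z(y) = (-1)² = 1)
(z(-17) + g(X))/(13223 + 33277) = (1 + (6 + 23)/(-170 + 23))/(13223 + 33277) = (1 + 29/(-147))/46500 = (1 - 1/147*29)*(1/46500) = (1 - 29/147)*(1/46500) = (118/147)*(1/46500) = 59/3417750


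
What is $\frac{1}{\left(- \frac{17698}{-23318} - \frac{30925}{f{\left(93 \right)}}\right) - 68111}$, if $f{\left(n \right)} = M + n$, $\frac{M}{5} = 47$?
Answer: $- \frac{3824152}{260824468975} \approx -1.4662 \cdot 10^{-5}$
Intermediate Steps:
$M = 235$ ($M = 5 \cdot 47 = 235$)
$f{\left(n \right)} = 235 + n$
$\frac{1}{\left(- \frac{17698}{-23318} - \frac{30925}{f{\left(93 \right)}}\right) - 68111} = \frac{1}{\left(- \frac{17698}{-23318} - \frac{30925}{235 + 93}\right) - 68111} = \frac{1}{\left(\left(-17698\right) \left(- \frac{1}{23318}\right) - \frac{30925}{328}\right) - 68111} = \frac{1}{\left(\frac{8849}{11659} - \frac{30925}{328}\right) - 68111} = \frac{1}{- \frac{357652103}{3824152} - 68111} = \frac{1}{- \frac{260824468975}{3824152}} = - \frac{3824152}{260824468975}$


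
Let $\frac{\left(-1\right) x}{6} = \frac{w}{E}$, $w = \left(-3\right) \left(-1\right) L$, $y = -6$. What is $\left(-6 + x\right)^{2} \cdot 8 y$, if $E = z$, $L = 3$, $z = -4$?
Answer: $-2700$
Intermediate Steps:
$E = -4$
$w = 9$ ($w = \left(-3\right) \left(-1\right) 3 = 3 \cdot 3 = 9$)
$x = \frac{27}{2}$ ($x = - 6 \frac{9}{-4} = - 6 \cdot 9 \left(- \frac{1}{4}\right) = \left(-6\right) \left(- \frac{9}{4}\right) = \frac{27}{2} \approx 13.5$)
$\left(-6 + x\right)^{2} \cdot 8 y = \left(-6 + \frac{27}{2}\right)^{2} \cdot 8 \left(-6\right) = \left(\frac{15}{2}\right)^{2} \left(-48\right) = \frac{225}{4} \left(-48\right) = -2700$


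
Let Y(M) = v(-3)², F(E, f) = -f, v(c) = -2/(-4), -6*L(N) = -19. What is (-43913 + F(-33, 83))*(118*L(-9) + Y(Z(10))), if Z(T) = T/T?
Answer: -49352513/3 ≈ -1.6451e+7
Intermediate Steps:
L(N) = 19/6 (L(N) = -⅙*(-19) = 19/6)
Z(T) = 1
v(c) = ½ (v(c) = -2*(-¼) = ½)
Y(M) = ¼ (Y(M) = (½)² = ¼)
(-43913 + F(-33, 83))*(118*L(-9) + Y(Z(10))) = (-43913 - 1*83)*(118*(19/6) + ¼) = (-43913 - 83)*(1121/3 + ¼) = -43996*4487/12 = -49352513/3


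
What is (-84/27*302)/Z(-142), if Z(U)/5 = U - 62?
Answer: 2114/2295 ≈ 0.92113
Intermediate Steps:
Z(U) = -310 + 5*U (Z(U) = 5*(U - 62) = 5*(-62 + U) = -310 + 5*U)
(-84/27*302)/Z(-142) = (-84/27*302)/(-310 + 5*(-142)) = (-84*1/27*302)/(-310 - 710) = -28/9*302/(-1020) = -8456/9*(-1/1020) = 2114/2295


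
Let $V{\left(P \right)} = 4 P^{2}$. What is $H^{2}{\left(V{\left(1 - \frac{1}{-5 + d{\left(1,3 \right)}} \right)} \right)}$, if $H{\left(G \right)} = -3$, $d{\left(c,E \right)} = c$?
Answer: $9$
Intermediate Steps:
$H^{2}{\left(V{\left(1 - \frac{1}{-5 + d{\left(1,3 \right)}} \right)} \right)} = \left(-3\right)^{2} = 9$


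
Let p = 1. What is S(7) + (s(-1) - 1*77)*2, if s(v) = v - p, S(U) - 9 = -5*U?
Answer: -184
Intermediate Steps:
S(U) = 9 - 5*U
s(v) = -1 + v (s(v) = v - 1*1 = v - 1 = -1 + v)
S(7) + (s(-1) - 1*77)*2 = (9 - 5*7) + ((-1 - 1) - 1*77)*2 = (9 - 35) + (-2 - 77)*2 = -26 - 79*2 = -26 - 158 = -184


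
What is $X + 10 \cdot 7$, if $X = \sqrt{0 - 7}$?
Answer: $70 + i \sqrt{7} \approx 70.0 + 2.6458 i$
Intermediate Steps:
$X = i \sqrt{7}$ ($X = \sqrt{-7} = i \sqrt{7} \approx 2.6458 i$)
$X + 10 \cdot 7 = i \sqrt{7} + 10 \cdot 7 = i \sqrt{7} + 70 = 70 + i \sqrt{7}$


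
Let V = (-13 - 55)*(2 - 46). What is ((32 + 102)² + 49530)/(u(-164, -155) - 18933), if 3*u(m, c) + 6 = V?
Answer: -202458/53813 ≈ -3.7622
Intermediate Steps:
V = 2992 (V = -68*(-44) = 2992)
u(m, c) = 2986/3 (u(m, c) = -2 + (⅓)*2992 = -2 + 2992/3 = 2986/3)
((32 + 102)² + 49530)/(u(-164, -155) - 18933) = ((32 + 102)² + 49530)/(2986/3 - 18933) = (134² + 49530)/(-53813/3) = (17956 + 49530)*(-3/53813) = 67486*(-3/53813) = -202458/53813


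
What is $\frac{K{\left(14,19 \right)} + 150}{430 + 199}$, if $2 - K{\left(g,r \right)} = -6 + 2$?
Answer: $\frac{156}{629} \approx 0.24801$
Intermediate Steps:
$K{\left(g,r \right)} = 6$ ($K{\left(g,r \right)} = 2 - \left(-6 + 2\right) = 2 - -4 = 2 + 4 = 6$)
$\frac{K{\left(14,19 \right)} + 150}{430 + 199} = \frac{6 + 150}{430 + 199} = \frac{156}{629}$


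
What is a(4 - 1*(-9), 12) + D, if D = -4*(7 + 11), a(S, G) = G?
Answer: -60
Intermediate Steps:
D = -72 (D = -4*18 = -72)
a(4 - 1*(-9), 12) + D = 12 - 72 = -60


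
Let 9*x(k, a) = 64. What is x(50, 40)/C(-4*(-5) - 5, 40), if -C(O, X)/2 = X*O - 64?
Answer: -4/603 ≈ -0.0066335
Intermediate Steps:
C(O, X) = 128 - 2*O*X (C(O, X) = -2*(X*O - 64) = -2*(O*X - 64) = -2*(-64 + O*X) = 128 - 2*O*X)
x(k, a) = 64/9 (x(k, a) = (⅑)*64 = 64/9)
x(50, 40)/C(-4*(-5) - 5, 40) = 64/(9*(128 - 2*(-4*(-5) - 5)*40)) = 64/(9*(128 - 2*(20 - 5)*40)) = 64/(9*(128 - 2*15*40)) = 64/(9*(128 - 1200)) = (64/9)/(-1072) = (64/9)*(-1/1072) = -4/603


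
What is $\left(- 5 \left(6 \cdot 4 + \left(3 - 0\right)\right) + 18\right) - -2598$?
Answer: $2481$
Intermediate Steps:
$\left(- 5 \left(6 \cdot 4 + \left(3 - 0\right)\right) + 18\right) - -2598 = \left(- 5 \left(24 + \left(3 + 0\right)\right) + 18\right) + 2598 = \left(- 5 \left(24 + 3\right) + 18\right) + 2598 = \left(\left(-5\right) 27 + 18\right) + 2598 = \left(-135 + 18\right) + 2598 = -117 + 2598 = 2481$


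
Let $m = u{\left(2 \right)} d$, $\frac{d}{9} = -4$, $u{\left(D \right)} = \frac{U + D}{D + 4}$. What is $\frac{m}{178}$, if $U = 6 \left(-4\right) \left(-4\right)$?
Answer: $- \frac{294}{89} \approx -3.3034$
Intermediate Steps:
$U = 96$ ($U = \left(-24\right) \left(-4\right) = 96$)
$u{\left(D \right)} = \frac{96 + D}{4 + D}$ ($u{\left(D \right)} = \frac{96 + D}{D + 4} = \frac{96 + D}{4 + D}$)
$d = -36$ ($d = 9 \left(-4\right) = -36$)
$m = -588$ ($m = \frac{96 + 2}{4 + 2} \left(-36\right) = \frac{1}{6} \cdot 98 \left(-36\right) = \frac{49}{3} \left(-36\right) = -588$)
$\frac{m}{178} = - \frac{588}{178} = \left(-588\right) \frac{1}{178} = - \frac{294}{89}$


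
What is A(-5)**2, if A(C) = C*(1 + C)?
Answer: 400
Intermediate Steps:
A(-5)**2 = (-5*(1 - 5))**2 = (-5*(-4))**2 = 20**2 = 400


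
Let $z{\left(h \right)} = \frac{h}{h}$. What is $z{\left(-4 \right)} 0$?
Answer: $0$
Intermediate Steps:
$z{\left(h \right)} = 1$
$z{\left(-4 \right)} 0 = 1 \cdot 0 = 0$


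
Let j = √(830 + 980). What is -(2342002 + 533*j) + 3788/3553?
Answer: -8321129318/3553 - 533*√1810 ≈ -2.3647e+6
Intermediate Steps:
j = √1810 ≈ 42.544
-(2342002 + 533*j) + 3788/3553 = -(2342002 + 533*√1810) + 3788/3553 = -(2342002 + 533*√1810) + 3788*(1/3553) = -533*(4394 + √1810) + 3788/3553 = (-2342002 - 533*√1810) + 3788/3553 = -8321129318/3553 - 533*√1810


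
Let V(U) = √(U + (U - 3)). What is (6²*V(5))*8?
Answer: 288*√7 ≈ 761.98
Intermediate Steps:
V(U) = √(-3 + 2*U) (V(U) = √(U + (-3 + U)) = √(-3 + 2*U))
(6²*V(5))*8 = (6²*√(-3 + 2*5))*8 = (36*√(-3 + 10))*8 = (36*√7)*8 = 288*√7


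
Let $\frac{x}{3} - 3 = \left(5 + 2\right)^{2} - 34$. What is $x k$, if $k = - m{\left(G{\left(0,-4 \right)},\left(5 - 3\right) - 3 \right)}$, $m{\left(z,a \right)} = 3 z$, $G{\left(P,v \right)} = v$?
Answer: $648$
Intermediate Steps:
$k = 12$ ($k = - 3 \left(-4\right) = \left(-1\right) \left(-12\right) = 12$)
$x = 54$ ($x = 9 + 3 \left(\left(5 + 2\right)^{2} - 34\right) = 9 + 3 \left(7^{2} - 34\right) = 9 + 3 \left(49 - 34\right) = 9 + 3 \cdot 15 = 9 + 45 = 54$)
$x k = 54 \cdot 12 = 648$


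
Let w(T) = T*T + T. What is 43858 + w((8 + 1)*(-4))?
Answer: 45118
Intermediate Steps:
w(T) = T + T² (w(T) = T² + T = T + T²)
43858 + w((8 + 1)*(-4)) = 43858 + ((8 + 1)*(-4))*(1 + (8 + 1)*(-4)) = 43858 + (9*(-4))*(1 + 9*(-4)) = 43858 - 36*(1 - 36) = 43858 - 36*(-35) = 43858 + 1260 = 45118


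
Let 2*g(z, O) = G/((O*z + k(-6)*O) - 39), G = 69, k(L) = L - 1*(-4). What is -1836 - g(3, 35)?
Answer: -14619/8 ≈ -1827.4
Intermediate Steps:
k(L) = 4 + L (k(L) = L + 4 = 4 + L)
g(z, O) = 69/(2*(-39 - 2*O + O*z)) (g(z, O) = (69/((O*z + (4 - 6)*O) - 39))/2 = (69/((O*z - 2*O) - 39))/2 = (69/((-2*O + O*z) - 39))/2 = (69/(-39 - 2*O + O*z))/2 = 69/(2*(-39 - 2*O + O*z)))
-1836 - g(3, 35) = -1836 - 69/(2*(-39 - 2*35 + 35*3)) = -1836 - 69/(2*(-39 - 70 + 105)) = -1836 - 69/(2*(-4)) = -1836 - 69*(-1)/(2*4) = -1836 - 1*(-69/8) = -1836 + 69/8 = -14619/8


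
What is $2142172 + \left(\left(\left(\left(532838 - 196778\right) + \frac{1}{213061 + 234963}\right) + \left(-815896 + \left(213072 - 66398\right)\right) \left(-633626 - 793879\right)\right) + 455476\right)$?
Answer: $\frac{428006594494899633}{448024} \approx 9.5532 \cdot 10^{11}$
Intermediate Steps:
$2142172 + \left(\left(\left(\left(532838 - 196778\right) + \frac{1}{213061 + 234963}\right) + \left(-815896 + \left(213072 - 66398\right)\right) \left(-633626 - 793879\right)\right) + 455476\right) = 2142172 + \left(\left(\left(336060 + \frac{1}{448024}\right) + \left(-815896 + 146674\right) \left(-1427505\right)\right) + 455476\right) = 2142172 + \left(\left(\left(336060 + \frac{1}{448024}\right) - -955317751110\right) + 455476\right) = 2142172 + \left(\left(\frac{150562945441}{448024} + 955317751110\right) + 455476\right) = 2142172 + \left(\frac{428005430686252081}{448024} + 455476\right) = 2142172 + \frac{428005634750431505}{448024} = \frac{428006594494899633}{448024}$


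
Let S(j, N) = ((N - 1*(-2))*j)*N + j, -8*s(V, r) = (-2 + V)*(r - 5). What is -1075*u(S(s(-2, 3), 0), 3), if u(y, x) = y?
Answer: 1075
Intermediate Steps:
s(V, r) = -(-5 + r)*(-2 + V)/8 (s(V, r) = -(-2 + V)*(r - 5)/8 = -(-2 + V)*(-5 + r)/8 = -(-5 + r)*(-2 + V)/8)
S(j, N) = j + N*j*(2 + N) (S(j, N) = ((N + 2)*j)*N + j = ((2 + N)*j)*N + j = (j*(2 + N))*N + j = N*j*(2 + N) + j = j + N*j*(2 + N))
-1075*u(S(s(-2, 3), 0), 3) = -1075*(-5/4 + (1/4)*3 + (5/8)*(-2) - 1/8*(-2)*3)*(1 + 0**2 + 2*0) = -1075*(-5/4 + 3/4 - 5/4 + 3/4)*(1 + 0 + 0) = -(-1075) = -1075*(-1) = 1075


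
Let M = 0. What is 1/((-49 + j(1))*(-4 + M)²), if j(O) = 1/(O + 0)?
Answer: -1/768 ≈ -0.0013021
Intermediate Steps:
j(O) = 1/O
1/((-49 + j(1))*(-4 + M)²) = 1/((-49 + 1/1)*(-4 + 0)²) = 1/((-49 + 1)*(-4)²) = 1/(-48*16) = 1/(-768) = -1/768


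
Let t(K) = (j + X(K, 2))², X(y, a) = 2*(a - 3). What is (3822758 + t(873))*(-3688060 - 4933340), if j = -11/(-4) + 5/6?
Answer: -197745284607425/6 ≈ -3.2958e+13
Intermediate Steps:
X(y, a) = -6 + 2*a (X(y, a) = 2*(-3 + a) = -6 + 2*a)
j = 43/12 (j = -11*(-¼) + 5*(⅙) = 11/4 + ⅚ = 43/12 ≈ 3.5833)
t(K) = 361/144 (t(K) = (43/12 + (-6 + 2*2))² = (43/12 + (-6 + 4))² = (43/12 - 2)² = (19/12)² = 361/144)
(3822758 + t(873))*(-3688060 - 4933340) = (3822758 + 361/144)*(-3688060 - 4933340) = (550477513/144)*(-8621400) = -197745284607425/6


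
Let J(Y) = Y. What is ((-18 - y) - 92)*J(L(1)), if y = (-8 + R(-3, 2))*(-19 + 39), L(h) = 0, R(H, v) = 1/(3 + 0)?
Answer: 0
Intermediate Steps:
R(H, v) = ⅓ (R(H, v) = 1/3 = ⅓)
y = -460/3 (y = (-8 + ⅓)*(-19 + 39) = -23/3*20 = -460/3 ≈ -153.33)
((-18 - y) - 92)*J(L(1)) = ((-18 - 1*(-460/3)) - 92)*0 = ((-18 + 460/3) - 92)*0 = (406/3 - 92)*0 = (130/3)*0 = 0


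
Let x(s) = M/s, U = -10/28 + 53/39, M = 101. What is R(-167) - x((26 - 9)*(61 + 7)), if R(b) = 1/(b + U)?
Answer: -9785311/104774060 ≈ -0.093394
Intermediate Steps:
U = 547/546 (U = -10*1/28 + 53*(1/39) = -5/14 + 53/39 = 547/546 ≈ 1.0018)
x(s) = 101/s
R(b) = 1/(547/546 + b) (R(b) = 1/(b + 547/546) = 1/(547/546 + b))
R(-167) - x((26 - 9)*(61 + 7)) = 546/(547 + 546*(-167)) - 101/((26 - 9)*(61 + 7)) = 546/(547 - 91182) - 101/(17*68) = 546/(-90635) - 101/1156 = 546*(-1/90635) - 101/1156 = -546/90635 - 1*101/1156 = -546/90635 - 101/1156 = -9785311/104774060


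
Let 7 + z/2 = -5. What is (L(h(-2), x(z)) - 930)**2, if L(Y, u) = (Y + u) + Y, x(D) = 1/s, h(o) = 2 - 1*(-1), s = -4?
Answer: 13667809/16 ≈ 8.5424e+5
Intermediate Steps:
z = -24 (z = -14 + 2*(-5) = -14 - 10 = -24)
h(o) = 3 (h(o) = 2 + 1 = 3)
x(D) = -1/4 (x(D) = 1/(-4) = -1/4)
L(Y, u) = u + 2*Y
(L(h(-2), x(z)) - 930)**2 = ((-1/4 + 2*3) - 930)**2 = ((-1/4 + 6) - 930)**2 = (23/4 - 930)**2 = (-3697/4)**2 = 13667809/16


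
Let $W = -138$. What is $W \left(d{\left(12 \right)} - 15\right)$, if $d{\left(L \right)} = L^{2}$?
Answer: $-17802$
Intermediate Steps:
$W \left(d{\left(12 \right)} - 15\right) = - 138 \left(12^{2} - 15\right) = - 138 \left(144 - 15\right) = \left(-138\right) 129 = -17802$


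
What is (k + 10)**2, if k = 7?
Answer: 289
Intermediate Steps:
(k + 10)**2 = (7 + 10)**2 = 17**2 = 289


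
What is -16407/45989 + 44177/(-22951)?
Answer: -2408213110/1055493539 ≈ -2.2816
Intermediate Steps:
-16407/45989 + 44177/(-22951) = -16407*1/45989 + 44177*(-1/22951) = -16407/45989 - 44177/22951 = -2408213110/1055493539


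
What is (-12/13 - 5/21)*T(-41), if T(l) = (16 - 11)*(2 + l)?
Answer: 1585/7 ≈ 226.43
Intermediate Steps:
T(l) = 10 + 5*l (T(l) = 5*(2 + l) = 10 + 5*l)
(-12/13 - 5/21)*T(-41) = (-12/13 - 5/21)*(10 + 5*(-41)) = (-12*1/13 - 5*1/21)*(10 - 205) = (-12/13 - 5/21)*(-195) = -317/273*(-195) = 1585/7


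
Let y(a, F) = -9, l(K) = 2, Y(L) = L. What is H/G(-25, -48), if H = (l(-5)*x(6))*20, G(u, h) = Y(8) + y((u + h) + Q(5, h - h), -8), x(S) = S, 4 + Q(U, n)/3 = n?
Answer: -240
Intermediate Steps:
Q(U, n) = -12 + 3*n
G(u, h) = -1 (G(u, h) = 8 - 9 = -1)
H = 240 (H = (2*6)*20 = 12*20 = 240)
H/G(-25, -48) = 240/(-1) = 240*(-1) = -240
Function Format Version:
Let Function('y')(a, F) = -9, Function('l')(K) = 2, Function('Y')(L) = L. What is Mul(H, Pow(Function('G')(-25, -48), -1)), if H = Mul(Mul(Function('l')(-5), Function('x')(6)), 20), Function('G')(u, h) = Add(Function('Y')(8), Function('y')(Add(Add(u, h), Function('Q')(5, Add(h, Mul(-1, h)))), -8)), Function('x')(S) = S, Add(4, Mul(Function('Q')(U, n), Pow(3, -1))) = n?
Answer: -240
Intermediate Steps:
Function('Q')(U, n) = Add(-12, Mul(3, n))
Function('G')(u, h) = -1 (Function('G')(u, h) = Add(8, -9) = -1)
H = 240 (H = Mul(Mul(2, 6), 20) = Mul(12, 20) = 240)
Mul(H, Pow(Function('G')(-25, -48), -1)) = Mul(240, Pow(-1, -1)) = Mul(240, -1) = -240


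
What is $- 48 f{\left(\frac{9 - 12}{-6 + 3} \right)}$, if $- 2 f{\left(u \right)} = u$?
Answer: $24$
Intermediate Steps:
$f{\left(u \right)} = - \frac{u}{2}$
$- 48 f{\left(\frac{9 - 12}{-6 + 3} \right)} = - 48 \left(- \frac{\left(9 - 12\right) \frac{1}{-6 + 3}}{2}\right) = - 48 \left(- \frac{\left(-3\right) \frac{1}{-3}}{2}\right) = - 48 \left(- \frac{\left(-3\right) \left(- \frac{1}{3}\right)}{2}\right) = - 48 \left(\left(- \frac{1}{2}\right) 1\right) = \left(-48\right) \left(- \frac{1}{2}\right) = 24$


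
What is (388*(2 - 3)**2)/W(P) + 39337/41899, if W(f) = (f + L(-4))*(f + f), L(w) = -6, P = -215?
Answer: 144401997/153140845 ≈ 0.94294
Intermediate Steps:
W(f) = 2*f*(-6 + f) (W(f) = (f - 6)*(f + f) = (-6 + f)*(2*f) = 2*f*(-6 + f))
(388*(2 - 3)**2)/W(P) + 39337/41899 = (388*(2 - 3)**2)/((2*(-215)*(-6 - 215))) + 39337/41899 = (388*(-1)**2)/((2*(-215)*(-221))) + 39337*(1/41899) = (388*1)/95030 + 39337/41899 = 388*(1/95030) + 39337/41899 = 194/47515 + 39337/41899 = 144401997/153140845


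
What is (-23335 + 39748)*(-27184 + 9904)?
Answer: -283616640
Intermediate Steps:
(-23335 + 39748)*(-27184 + 9904) = 16413*(-17280) = -283616640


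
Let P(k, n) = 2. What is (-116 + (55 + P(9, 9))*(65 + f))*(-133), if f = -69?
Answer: 45752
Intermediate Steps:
(-116 + (55 + P(9, 9))*(65 + f))*(-133) = (-116 + (55 + 2)*(65 - 69))*(-133) = (-116 + 57*(-4))*(-133) = (-116 - 228)*(-133) = -344*(-133) = 45752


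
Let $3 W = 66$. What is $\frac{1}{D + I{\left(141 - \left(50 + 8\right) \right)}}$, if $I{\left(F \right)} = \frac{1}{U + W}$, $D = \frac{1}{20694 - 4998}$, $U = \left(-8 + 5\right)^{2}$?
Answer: $\frac{486576}{15727} \approx 30.939$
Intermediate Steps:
$U = 9$ ($U = \left(-3\right)^{2} = 9$)
$W = 22$ ($W = \frac{1}{3} \cdot 66 = 22$)
$D = \frac{1}{15696} \approx 6.371 \cdot 10^{-5}$
$I{\left(F \right)} = \frac{1}{31}$ ($I{\left(F \right)} = \frac{1}{9 + 22} = \frac{1}{31}$)
$\frac{1}{D + I{\left(141 - \left(50 + 8\right) \right)}} = \frac{1}{\frac{1}{15696} + \frac{1}{31}} = \frac{1}{\frac{15727}{486576}} = \frac{486576}{15727}$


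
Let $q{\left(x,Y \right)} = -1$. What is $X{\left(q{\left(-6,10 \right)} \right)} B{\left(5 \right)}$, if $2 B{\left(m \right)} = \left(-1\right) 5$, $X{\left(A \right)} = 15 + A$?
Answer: $-35$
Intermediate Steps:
$B{\left(m \right)} = - \frac{5}{2}$ ($B{\left(m \right)} = \frac{\left(-1\right) 5}{2} = \frac{1}{2} \left(-5\right) = - \frac{5}{2}$)
$X{\left(q{\left(-6,10 \right)} \right)} B{\left(5 \right)} = \left(15 - 1\right) \left(- \frac{5}{2}\right) = 14 \left(- \frac{5}{2}\right) = -35$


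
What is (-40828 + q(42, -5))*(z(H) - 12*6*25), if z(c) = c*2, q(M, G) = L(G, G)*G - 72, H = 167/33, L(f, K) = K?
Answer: 804774250/11 ≈ 7.3161e+7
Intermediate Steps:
H = 167/33 (H = 167*(1/33) = 167/33 ≈ 5.0606)
q(M, G) = -72 + G**2 (q(M, G) = G*G - 72 = G**2 - 72 = -72 + G**2)
z(c) = 2*c
(-40828 + q(42, -5))*(z(H) - 12*6*25) = (-40828 + (-72 + (-5)**2))*(2*(167/33) - 12*6*25) = (-40828 + (-72 + 25))*(334/33 - 72*25) = (-40828 - 47)*(334/33 - 1800) = -40875*(-59066/33) = 804774250/11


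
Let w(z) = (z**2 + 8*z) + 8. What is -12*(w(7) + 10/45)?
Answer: -4076/3 ≈ -1358.7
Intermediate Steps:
w(z) = 8 + z**2 + 8*z
-12*(w(7) + 10/45) = -12*((8 + 7**2 + 8*7) + 10/45) = -12*((8 + 49 + 56) + 10*(1/45)) = -12*(113 + 2/9) = -12*1019/9 = -4076/3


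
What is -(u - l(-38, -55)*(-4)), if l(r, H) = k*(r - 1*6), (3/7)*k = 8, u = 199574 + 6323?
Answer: -607835/3 ≈ -2.0261e+5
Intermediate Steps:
u = 205897
k = 56/3 (k = (7/3)*8 = 56/3 ≈ 18.667)
l(r, H) = -112 + 56*r/3 (l(r, H) = 56*(r - 1*6)/3 = 56*(r - 6)/3 = 56*(-6 + r)/3 = -112 + 56*r/3)
-(u - l(-38, -55)*(-4)) = -(205897 - (-112 + (56/3)*(-38))*(-4)) = -(205897 - (-112 - 2128/3)*(-4)) = -(205897 - (-2464)*(-4)/3) = -(205897 - 1*9856/3) = -(205897 - 9856/3) = -1*607835/3 = -607835/3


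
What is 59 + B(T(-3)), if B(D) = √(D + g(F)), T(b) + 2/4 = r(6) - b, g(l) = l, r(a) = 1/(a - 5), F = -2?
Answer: 59 + √6/2 ≈ 60.225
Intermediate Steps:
r(a) = 1/(-5 + a)
T(b) = ½ - b (T(b) = -½ + (1/(-5 + 6) - b) = -½ + (1/1 - b) = -½ + (1 - b) = ½ - b)
B(D) = √(-2 + D) (B(D) = √(D - 2) = √(-2 + D))
59 + B(T(-3)) = 59 + √(-2 + (½ - 1*(-3))) = 59 + √(-2 + (½ + 3)) = 59 + √(-2 + 7/2) = 59 + √(3/2) = 59 + √6/2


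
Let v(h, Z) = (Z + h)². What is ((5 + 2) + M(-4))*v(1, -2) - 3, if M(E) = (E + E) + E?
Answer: -8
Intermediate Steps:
M(E) = 3*E (M(E) = 2*E + E = 3*E)
((5 + 2) + M(-4))*v(1, -2) - 3 = ((5 + 2) + 3*(-4))*(-2 + 1)² - 3 = (7 - 12)*(-1)² - 3 = -5*1 - 3 = -5 - 3 = -8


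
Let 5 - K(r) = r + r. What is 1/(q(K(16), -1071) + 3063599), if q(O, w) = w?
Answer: 1/3062528 ≈ 3.2653e-7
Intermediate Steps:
K(r) = 5 - 2*r (K(r) = 5 - (r + r) = 5 - 2*r)
1/(q(K(16), -1071) + 3063599) = 1/(-1071 + 3063599) = 1/3062528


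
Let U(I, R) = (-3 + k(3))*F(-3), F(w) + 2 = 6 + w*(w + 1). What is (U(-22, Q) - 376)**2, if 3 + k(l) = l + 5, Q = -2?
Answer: 126736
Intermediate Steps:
k(l) = 2 + l (k(l) = -3 + (l + 5) = -3 + (5 + l) = 2 + l)
F(w) = 4 + w*(1 + w) (F(w) = -2 + (6 + w*(w + 1)) = -2 + (6 + w*(1 + w)) = 4 + w*(1 + w))
U(I, R) = 20 (U(I, R) = (-3 + (2 + 3))*(4 - 3 + (-3)**2) = (-3 + 5)*(4 - 3 + 9) = 2*10 = 20)
(U(-22, Q) - 376)**2 = (20 - 376)**2 = (-356)**2 = 126736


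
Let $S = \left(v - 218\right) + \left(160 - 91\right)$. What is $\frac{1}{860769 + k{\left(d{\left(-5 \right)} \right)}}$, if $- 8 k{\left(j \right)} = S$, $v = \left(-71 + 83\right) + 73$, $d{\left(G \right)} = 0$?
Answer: $\frac{1}{860777} \approx 1.1617 \cdot 10^{-6}$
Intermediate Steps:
$v = 85$ ($v = 12 + 73 = 85$)
$S = -64$ ($S = \left(85 - 218\right) + \left(160 - 91\right) = -133 + 69 = -64$)
$k{\left(j \right)} = 8$ ($k{\left(j \right)} = \left(- \frac{1}{8}\right) \left(-64\right) = 8$)
$\frac{1}{860769 + k{\left(d{\left(-5 \right)} \right)}} = \frac{1}{860769 + 8} = \frac{1}{860777}$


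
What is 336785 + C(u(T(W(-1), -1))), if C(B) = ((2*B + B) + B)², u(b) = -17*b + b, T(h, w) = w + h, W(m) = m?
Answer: 353169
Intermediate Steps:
T(h, w) = h + w
u(b) = -16*b
C(B) = 16*B² (C(B) = (3*B + B)² = (4*B)² = 16*B²)
336785 + C(u(T(W(-1), -1))) = 336785 + 16*(-16*(-1 - 1))² = 336785 + 16*(-16*(-2))² = 336785 + 16*32² = 336785 + 16*1024 = 336785 + 16384 = 353169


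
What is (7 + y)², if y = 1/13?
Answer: 8464/169 ≈ 50.083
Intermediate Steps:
y = 1/13 ≈ 0.076923
(7 + y)² = (7 + 1/13)² = (92/13)² = 8464/169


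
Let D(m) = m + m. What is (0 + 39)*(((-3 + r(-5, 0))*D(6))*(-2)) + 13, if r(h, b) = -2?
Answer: 4693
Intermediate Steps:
D(m) = 2*m
(0 + 39)*(((-3 + r(-5, 0))*D(6))*(-2)) + 13 = (0 + 39)*(((-3 - 2)*(2*6))*(-2)) + 13 = 39*(-5*12*(-2)) + 13 = 39*(-60*(-2)) + 13 = 39*120 + 13 = 4680 + 13 = 4693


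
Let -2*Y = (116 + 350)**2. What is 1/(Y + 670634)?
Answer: 1/562056 ≈ 1.7792e-6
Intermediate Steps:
Y = -108578 (Y = -(116 + 350)**2/2 = -1/2*466**2 = -1/2*217156 = -108578)
1/(Y + 670634) = 1/(-108578 + 670634) = 1/562056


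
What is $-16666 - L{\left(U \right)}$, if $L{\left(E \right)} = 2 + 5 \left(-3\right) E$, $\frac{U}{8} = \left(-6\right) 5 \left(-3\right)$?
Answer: $-5868$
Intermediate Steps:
$U = 720$ ($U = 8 \left(-6\right) 5 \left(-3\right) = 8 \left(\left(-30\right) \left(-3\right)\right) = 8 \cdot 90 = 720$)
$L{\left(E \right)} = 2 - 15 E$
$-16666 - L{\left(U \right)} = -16666 - \left(2 - 10800\right) = -16666 - -10798 = -16666 + 10798 = -5868$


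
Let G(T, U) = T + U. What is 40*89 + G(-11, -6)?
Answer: 3543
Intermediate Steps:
40*89 + G(-11, -6) = 40*89 + (-11 - 6) = 3560 - 17 = 3543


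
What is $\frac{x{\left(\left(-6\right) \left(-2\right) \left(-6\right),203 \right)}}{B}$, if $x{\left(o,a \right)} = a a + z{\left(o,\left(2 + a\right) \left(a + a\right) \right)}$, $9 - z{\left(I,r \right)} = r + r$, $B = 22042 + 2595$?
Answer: $- \frac{125242}{24637} \approx -5.0835$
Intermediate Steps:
$B = 24637$
$z{\left(I,r \right)} = 9 - 2 r$ ($z{\left(I,r \right)} = 9 - \left(r + r\right) = 9 - 2 r$)
$x{\left(o,a \right)} = 9 + a^{2} - 4 a \left(2 + a\right)$ ($x{\left(o,a \right)} = a a - \left(-9 + 2 \left(2 + a\right) \left(a + a\right)\right) = a^{2} - \left(-9 + 2 \left(2 + a\right) 2 a\right) = a^{2} - \left(-9 + 2 \cdot 2 a \left(2 + a\right)\right) = a^{2} - \left(-9 + 4 a \left(2 + a\right)\right) = 9 + a^{2} - 4 a \left(2 + a\right)$)
$\frac{x{\left(\left(-6\right) \left(-2\right) \left(-6\right),203 \right)}}{B} = \frac{9 - 1624 - 3 \cdot 203^{2}}{24637} = \left(9 - 1624 - 123627\right) \frac{1}{24637} = \left(-125242\right) \frac{1}{24637} = - \frac{125242}{24637}$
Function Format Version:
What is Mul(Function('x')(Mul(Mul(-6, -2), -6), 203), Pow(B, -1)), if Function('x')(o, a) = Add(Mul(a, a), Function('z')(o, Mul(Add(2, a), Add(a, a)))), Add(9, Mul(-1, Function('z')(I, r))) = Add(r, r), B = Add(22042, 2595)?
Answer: Rational(-125242, 24637) ≈ -5.0835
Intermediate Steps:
B = 24637
Function('z')(I, r) = Add(9, Mul(-2, r)) (Function('z')(I, r) = Add(9, Mul(-1, Add(r, r))) = Add(9, Mul(-1, Mul(2, r))) = Add(9, Mul(-2, r)))
Function('x')(o, a) = Add(9, Pow(a, 2), Mul(-4, a, Add(2, a))) (Function('x')(o, a) = Add(Mul(a, a), Add(9, Mul(-2, Mul(Add(2, a), Add(a, a))))) = Add(Pow(a, 2), Add(9, Mul(-2, Mul(Add(2, a), Mul(2, a))))) = Add(Pow(a, 2), Add(9, Mul(-2, Mul(2, a, Add(2, a))))) = Add(Pow(a, 2), Add(9, Mul(-4, a, Add(2, a)))) = Add(9, Pow(a, 2), Mul(-4, a, Add(2, a))))
Mul(Function('x')(Mul(Mul(-6, -2), -6), 203), Pow(B, -1)) = Mul(Add(9, Mul(-8, 203), Mul(-3, Pow(203, 2))), Pow(24637, -1)) = Mul(Add(9, -1624, Mul(-3, 41209)), Rational(1, 24637)) = Mul(Add(9, -1624, -123627), Rational(1, 24637)) = Mul(-125242, Rational(1, 24637)) = Rational(-125242, 24637)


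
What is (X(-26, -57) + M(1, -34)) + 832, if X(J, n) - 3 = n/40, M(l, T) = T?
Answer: 31983/40 ≈ 799.58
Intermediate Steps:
X(J, n) = 3 + n/40
(X(-26, -57) + M(1, -34)) + 832 = ((3 + (1/40)*(-57)) - 34) + 832 = ((3 - 57/40) - 34) + 832 = (63/40 - 34) + 832 = -1297/40 + 832 = 31983/40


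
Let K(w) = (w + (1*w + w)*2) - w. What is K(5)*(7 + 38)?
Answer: 900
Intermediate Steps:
K(w) = 4*w (K(w) = (w + (w + w)*2) - w = (w + (2*w)*2) - w = (w + 4*w) - w = 5*w - w = 4*w)
K(5)*(7 + 38) = (4*5)*(7 + 38) = 20*45 = 900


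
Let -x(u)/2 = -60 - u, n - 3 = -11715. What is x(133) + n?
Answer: -11326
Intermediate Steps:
n = -11712 (n = 3 - 11715 = -11712)
x(u) = 120 + 2*u (x(u) = -2*(-60 - u) = 120 + 2*u)
x(133) + n = (120 + 2*133) - 11712 = (120 + 266) - 11712 = 386 - 11712 = -11326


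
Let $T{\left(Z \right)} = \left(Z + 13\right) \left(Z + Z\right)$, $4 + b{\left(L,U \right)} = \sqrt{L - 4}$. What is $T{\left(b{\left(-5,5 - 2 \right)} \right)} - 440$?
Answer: $-530 + 30 i \approx -530.0 + 30.0 i$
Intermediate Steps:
$b{\left(L,U \right)} = -4 + \sqrt{-4 + L}$ ($b{\left(L,U \right)} = -4 + \sqrt{L - 4} = -4 + \sqrt{-4 + L}$)
$T{\left(Z \right)} = 2 Z \left(13 + Z\right)$ ($T{\left(Z \right)} = \left(13 + Z\right) 2 Z = 2 Z \left(13 + Z\right)$)
$T{\left(b{\left(-5,5 - 2 \right)} \right)} - 440 = 2 \left(-4 + \sqrt{-4 - 5}\right) \left(13 - \left(4 - \sqrt{-4 - 5}\right)\right) - 440 = 2 \left(-4 + \sqrt{-9}\right) \left(13 - \left(4 - \sqrt{-9}\right)\right) - 440 = 2 \left(-4 + 3 i\right) \left(13 - \left(4 - 3 i\right)\right) - 440 = 2 \left(-4 + 3 i\right) \left(9 + 3 i\right) - 440 = -440 + 2 \left(-4 + 3 i\right) \left(9 + 3 i\right)$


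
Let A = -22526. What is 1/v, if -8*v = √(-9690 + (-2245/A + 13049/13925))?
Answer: 40*I*√38132551636747897182/3039181186101 ≈ 0.081274*I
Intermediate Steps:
v = -I*√38132551636747897182/501879280 (v = -√(-9690 + (-2245/(-22526) + 13049/13925))/8 = -√(-9690 + (-2245*(-1/22526) + 13049*(1/13925)))/8 = -√(-9690 + (2245/22526 + 13049/13925))/8 = -√(-9690 + 325203399/313674550)/8 = -I*√38132551636747897182/501879280 ≈ -12.304*I)
1/v = 1/(-I*√38132551636747897182/501879280) = 40*I*√38132551636747897182/3039181186101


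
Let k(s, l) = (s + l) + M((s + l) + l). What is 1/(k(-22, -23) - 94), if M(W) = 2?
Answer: -1/137 ≈ -0.0072993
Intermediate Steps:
k(s, l) = 2 + l + s (k(s, l) = (s + l) + 2 = (l + s) + 2 = 2 + l + s)
1/(k(-22, -23) - 94) = 1/((2 - 23 - 22) - 94) = 1/(-43 - 94) = 1/(-137) = -1/137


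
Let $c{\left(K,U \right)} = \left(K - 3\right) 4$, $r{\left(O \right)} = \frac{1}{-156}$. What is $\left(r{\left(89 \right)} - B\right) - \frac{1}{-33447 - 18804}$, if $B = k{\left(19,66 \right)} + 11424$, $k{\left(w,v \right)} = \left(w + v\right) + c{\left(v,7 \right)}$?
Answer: $- \frac{31955265937}{2717052} \approx -11761.0$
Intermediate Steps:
$r{\left(O \right)} = - \frac{1}{156}$
$c{\left(K,U \right)} = -12 + 4 K$ ($c{\left(K,U \right)} = \left(-3 + K\right) 4 = -12 + 4 K$)
$k{\left(w,v \right)} = -12 + w + 5 v$ ($k{\left(w,v \right)} = \left(w + v\right) + \left(-12 + 4 v\right) = \left(v + w\right) + \left(-12 + 4 v\right) = -12 + w + 5 v$)
$B = 11761$ ($B = \left(-12 + 19 + 5 \cdot 66\right) + 11424 = \left(-12 + 19 + 330\right) + 11424 = 337 + 11424 = 11761$)
$\left(r{\left(89 \right)} - B\right) - \frac{1}{-33447 - 18804} = \left(- \frac{1}{156} - 11761\right) - \frac{1}{-33447 - 18804} = \left(- \frac{1}{156} - 11761\right) - \frac{1}{-52251} = - \frac{1834717}{156} - - \frac{1}{52251} = - \frac{1834717}{156} + \frac{1}{52251} = - \frac{31955265937}{2717052}$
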